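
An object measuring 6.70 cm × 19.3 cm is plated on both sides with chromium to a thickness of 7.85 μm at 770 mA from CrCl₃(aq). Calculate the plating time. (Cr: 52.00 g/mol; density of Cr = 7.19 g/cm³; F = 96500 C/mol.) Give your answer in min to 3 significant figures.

Plated area = 2 × 6.70 × 19.3 = 258.6 cm²
Volume = 258.6 × 7.85×10⁻⁴ cm = 0.2030 cm³
m(Cr) = 0.2030 × 7.19 = 1.460 g
n(Cr) = 1.460 / 52.00 = 0.02808 mol; n(e⁻) = 3 × 0.02808 = 0.08424 mol
Q = 0.08424 × 96500 = 8129 C
t = 8129 / 0.770 = 10560 s = 176 min

176 min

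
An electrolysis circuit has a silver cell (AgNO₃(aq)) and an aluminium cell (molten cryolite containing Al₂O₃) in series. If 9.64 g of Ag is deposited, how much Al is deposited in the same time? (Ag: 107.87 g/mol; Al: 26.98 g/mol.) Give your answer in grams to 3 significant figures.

n(Ag) = 9.64 / 107.87 = 0.08937 mol
Ag⁺ + e⁻ → Ag, so n(e⁻) = 0.08937 mol
Same current for the same time ⇒ same n(e⁻) = 0.08937 mol in both cells.
Al³⁺ + 3e⁻ → Al, so n(Al) = 0.08937 / 3 = 0.02979 mol
m(Al) = 0.02979 × 26.98 = 0.804 g

0.804 g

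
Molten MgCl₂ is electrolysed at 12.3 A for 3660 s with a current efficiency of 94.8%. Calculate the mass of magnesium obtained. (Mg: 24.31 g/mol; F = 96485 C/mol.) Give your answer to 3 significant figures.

5.38 g

Q = 12.3 × 3660 = 45020 C
n(e⁻) = 45020 / 96485 = 0.4666 mol
Mg²⁺ + 2e⁻ → Mg, so theoretical m(Mg) = 0.2333 × 24.31 = 5.672 g
Actual mass = 94.8% × 5.672 = 5.38 g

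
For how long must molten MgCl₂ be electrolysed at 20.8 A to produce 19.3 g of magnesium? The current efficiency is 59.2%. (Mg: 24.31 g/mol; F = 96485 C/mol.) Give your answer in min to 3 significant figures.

n(Mg) = 19.3 / 24.31 = 0.7939 mol
Mg²⁺ + 2e⁻ → Mg, so n(e⁻) = 2 × 0.7939 = 1.588 mol
Q = 1.588 × 96485 / 0.592 = 2.588×10^5 C
t = Q / I = 2.588×10^5 / 20.8 = 12440 s = 207 min

207 min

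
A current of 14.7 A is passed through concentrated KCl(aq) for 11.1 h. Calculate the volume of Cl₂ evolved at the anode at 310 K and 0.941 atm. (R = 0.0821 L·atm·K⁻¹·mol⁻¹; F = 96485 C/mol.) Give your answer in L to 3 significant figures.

Q = 14.7 A × 39960 s = 5.874×10^5 C
n(e⁻) = Q/F = 5.874×10^5/96485 = 6.088 mol
2Cl⁻ → Cl₂ + 2e⁻, so n(Cl₂) = 6.088 / 2 = 3.044 mol
V = nRT/P = 3.044 × 0.0821 × 310 / 0.941 = 82.33 L

82.3 L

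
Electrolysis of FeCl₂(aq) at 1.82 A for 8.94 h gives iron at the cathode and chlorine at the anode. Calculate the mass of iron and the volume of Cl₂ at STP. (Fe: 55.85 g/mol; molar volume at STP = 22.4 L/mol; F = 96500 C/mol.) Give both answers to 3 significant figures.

Q = 1.82 × 32184 = 58570 C; n(e⁻) = 58570 / 96500 = 0.6069 mol
Cathode: Fe²⁺ + 2e⁻ → Fe → n(Fe) = 0.6069/2 = 0.3035 mol → 17.0 g
Anode: 2Cl⁻ → Cl₂ + 2e⁻ → n(Cl₂) = 0.6069/2 = 0.3035 mol → 6.80 L

17.0 g Fe; 6.80 L Cl₂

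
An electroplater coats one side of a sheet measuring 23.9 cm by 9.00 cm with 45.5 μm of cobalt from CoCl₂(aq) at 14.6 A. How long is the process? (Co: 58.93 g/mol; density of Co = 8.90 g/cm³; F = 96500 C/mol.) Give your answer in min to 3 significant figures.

32.6 min

Plated area = 23.9 × 9.00 = 215.1 cm²
Volume = 215.1 × 45.5×10⁻⁴ cm = 0.9787 cm³
m(Co) = 0.9787 × 8.90 = 8.710 g
n(Co) = 8.710 / 58.93 = 0.1478 mol; n(e⁻) = 2 × 0.1478 = 0.2956 mol
Q = 0.2956 × 96500 = 28530 C
t = 28530 / 14.6 = 1954 s = 32.6 min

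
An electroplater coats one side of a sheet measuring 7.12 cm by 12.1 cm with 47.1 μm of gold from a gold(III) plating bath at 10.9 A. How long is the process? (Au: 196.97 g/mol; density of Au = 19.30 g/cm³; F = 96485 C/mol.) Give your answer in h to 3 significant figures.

Plated area = 7.12 × 12.1 = 86.15 cm²
Volume = 86.15 × 47.1×10⁻⁴ cm = 0.4058 cm³
m(Au) = 0.4058 × 19.30 = 7.832 g
n(Au) = 7.832 / 196.97 = 0.03976 mol; n(e⁻) = 3 × 0.03976 = 0.1193 mol
Q = 0.1193 × 96485 = 11510 C
t = 11510 / 10.9 = 1056 s = 0.293 h

0.293 h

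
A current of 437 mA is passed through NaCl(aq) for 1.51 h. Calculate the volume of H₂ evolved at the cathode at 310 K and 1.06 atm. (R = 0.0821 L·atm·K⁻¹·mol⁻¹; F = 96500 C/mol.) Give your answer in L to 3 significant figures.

0.296 L

Q = It = 0.437 × 5436 = 2376 C
Moles of electrons = 2376 / 96500 = 0.02462 mol
2H⁺ + 2e⁻ → H₂, so n(H₂) = 0.02462 / 2 = 0.01231 mol
V = nRT/P = 0.01231 × 0.0821 × 310 / 1.06 = 0.2956 L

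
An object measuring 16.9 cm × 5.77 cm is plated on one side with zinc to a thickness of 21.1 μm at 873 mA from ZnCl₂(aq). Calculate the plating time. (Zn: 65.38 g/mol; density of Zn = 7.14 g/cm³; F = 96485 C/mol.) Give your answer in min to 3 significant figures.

Plated area = 16.9 × 5.77 = 97.51 cm²
Volume = 97.51 × 21.1×10⁻⁴ cm = 0.2057 cm³
m(Zn) = 0.2057 × 7.14 = 1.469 g
n(Zn) = 1.469 / 65.38 = 0.02247 mol; n(e⁻) = 2 × 0.02247 = 0.04494 mol
Q = 0.04494 × 96485 = 4336 C
t = 4336 / 0.873 = 4967 s = 82.8 min

82.8 min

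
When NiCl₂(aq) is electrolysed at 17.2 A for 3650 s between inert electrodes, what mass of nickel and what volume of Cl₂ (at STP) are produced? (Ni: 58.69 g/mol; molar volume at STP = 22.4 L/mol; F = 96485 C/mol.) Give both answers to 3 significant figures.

19.1 g Ni; 7.29 L Cl₂

Q = 17.2 × 3650 = 62780 C; n(e⁻) = 62780 / 96485 = 0.6507 mol
Cathode: Ni²⁺ + 2e⁻ → Ni → n(Ni) = 0.6507/2 = 0.3254 mol → 19.1 g
Anode: 2Cl⁻ → Cl₂ + 2e⁻ → n(Cl₂) = 0.6507/2 = 0.3254 mol → 7.29 L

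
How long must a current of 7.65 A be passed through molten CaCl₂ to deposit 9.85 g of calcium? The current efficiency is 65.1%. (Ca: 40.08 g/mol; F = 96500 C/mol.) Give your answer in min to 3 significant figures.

159 min

n(Ca) = 9.85 / 40.08 = 0.2458 mol
Ca²⁺ + 2e⁻ → Ca, so n(e⁻) = 2 × 0.2458 = 0.4916 mol
Q = 0.4916 × 96500 / 0.651 = 72870 C
t = Q / I = 72870 / 7.65 = 9525 s = 159 min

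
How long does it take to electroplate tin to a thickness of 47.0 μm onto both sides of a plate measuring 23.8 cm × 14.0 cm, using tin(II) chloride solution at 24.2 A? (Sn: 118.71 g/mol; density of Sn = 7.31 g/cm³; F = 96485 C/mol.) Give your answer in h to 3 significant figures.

Plated area = 2 × 23.8 × 14.0 = 666.4 cm²
Volume = 666.4 × 47.0×10⁻⁴ cm = 3.132 cm³
m(Sn) = 3.132 × 7.31 = 22.89 g
n(Sn) = 22.89 / 118.71 = 0.1928 mol; n(e⁻) = 2 × 0.1928 = 0.3856 mol
Q = 0.3856 × 96485 = 37200 C
t = 37200 / 24.2 = 1537 s = 0.427 h

0.427 h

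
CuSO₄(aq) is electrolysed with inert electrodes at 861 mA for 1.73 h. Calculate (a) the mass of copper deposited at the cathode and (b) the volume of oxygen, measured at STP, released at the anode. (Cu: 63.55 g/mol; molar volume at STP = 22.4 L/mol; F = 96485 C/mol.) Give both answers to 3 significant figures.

1.77 g Cu; 0.311 L O₂

Q = 0.861 × 6228 = 5362 C; n(e⁻) = 5362 / 96485 = 0.05557 mol
Cathode: Cu²⁺ + 2e⁻ → Cu → n(Cu) = 0.05557/2 = 0.02779 mol → 1.77 g
Anode: 2H₂O → O₂ + 4H⁺ + 4e⁻ → n(O₂) = 0.05557/4 = 0.01389 mol → 0.311 L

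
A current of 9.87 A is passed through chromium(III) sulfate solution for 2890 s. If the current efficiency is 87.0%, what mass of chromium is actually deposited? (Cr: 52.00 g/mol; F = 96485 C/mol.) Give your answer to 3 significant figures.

Q = 9.87 × 2890 = 28520 C
n(e⁻) = 28520 / 96485 = 0.2956 mol
Cr³⁺ + 3e⁻ → Cr, so theoretical m(Cr) = 0.09853 × 52.00 = 5.124 g
Actual mass = 87.0% × 5.124 = 4.46 g

4.46 g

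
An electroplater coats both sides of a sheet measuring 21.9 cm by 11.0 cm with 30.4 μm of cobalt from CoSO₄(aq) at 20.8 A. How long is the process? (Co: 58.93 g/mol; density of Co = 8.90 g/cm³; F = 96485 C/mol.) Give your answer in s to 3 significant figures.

Plated area = 2 × 21.9 × 11.0 = 481.8 cm²
Volume = 481.8 × 30.4×10⁻⁴ cm = 1.465 cm³
m(Co) = 1.465 × 8.90 = 13.04 g
n(Co) = 13.04 / 58.93 = 0.2213 mol; n(e⁻) = 2 × 0.2213 = 0.4426 mol
Q = 0.4426 × 96485 = 42700 C
t = 42700 / 20.8 = 2053 s

2050 s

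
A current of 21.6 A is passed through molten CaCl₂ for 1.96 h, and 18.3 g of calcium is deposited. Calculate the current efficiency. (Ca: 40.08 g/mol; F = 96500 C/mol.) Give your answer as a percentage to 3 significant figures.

57.8%

Q = 21.6 × 7056 = 1.524×10^5 C
n(e⁻) = 1.524×10^5 / 96500 = 1.579 mol
Ca²⁺ + 2e⁻ → Ca, so theoretical n(Ca) = 0.7895 mol → 31.64 g
Efficiency = 18.3 / 31.64 = 0.5784 = 57.8%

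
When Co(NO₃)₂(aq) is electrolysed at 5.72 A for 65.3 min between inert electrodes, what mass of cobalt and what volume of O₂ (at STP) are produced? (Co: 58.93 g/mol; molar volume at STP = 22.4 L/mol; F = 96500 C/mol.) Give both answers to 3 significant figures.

6.84 g Co; 1.30 L O₂

Q = 5.72 × 3918 = 22410 C; n(e⁻) = 22410 / 96500 = 0.2322 mol
Cathode: Co²⁺ + 2e⁻ → Co → n(Co) = 0.2322/2 = 0.1161 mol → 6.84 g
Anode: 2H₂O → O₂ + 4H⁺ + 4e⁻ → n(O₂) = 0.2322/4 = 0.05805 mol → 1.30 L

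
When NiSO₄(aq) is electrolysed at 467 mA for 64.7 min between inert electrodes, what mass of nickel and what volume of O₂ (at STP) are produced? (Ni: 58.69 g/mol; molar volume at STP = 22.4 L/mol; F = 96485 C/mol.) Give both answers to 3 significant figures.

0.551 g Ni; 0.105 L O₂

Q = 0.467 × 3882 = 1813 C; n(e⁻) = 1813 / 96485 = 0.01879 mol
Cathode: Ni²⁺ + 2e⁻ → Ni → n(Ni) = 0.01879/2 = 0.009395 mol → 0.551 g
Anode: 2H₂O → O₂ + 4H⁺ + 4e⁻ → n(O₂) = 0.01879/4 = 0.004698 mol → 0.105 L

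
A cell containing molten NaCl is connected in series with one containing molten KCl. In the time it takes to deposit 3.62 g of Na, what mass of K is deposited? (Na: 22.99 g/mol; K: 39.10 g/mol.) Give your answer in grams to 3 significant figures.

n(Na) = 3.62 / 22.99 = 0.1575 mol
Na⁺ + e⁻ → Na, so n(e⁻) = 0.1575 mol
In series, the same 0.1575 mol of electrons flows through the second cell.
K⁺ + e⁻ → K, so n(K) = 0.1575 mol
m(K) = 0.1575 × 39.10 = 6.16 g

6.16 g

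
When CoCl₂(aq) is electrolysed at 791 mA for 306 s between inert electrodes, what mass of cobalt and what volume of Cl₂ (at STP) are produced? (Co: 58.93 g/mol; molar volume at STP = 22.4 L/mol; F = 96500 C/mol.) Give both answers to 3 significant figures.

0.0739 g Co; 0.0281 L Cl₂

Q = 0.791 × 306 = 242.0 C; n(e⁻) = 242.0 / 96500 = 0.002508 mol
Cathode: Co²⁺ + 2e⁻ → Co → n(Co) = 0.002508/2 = 0.001254 mol → 0.0739 g
Anode: 2Cl⁻ → Cl₂ + 2e⁻ → n(Cl₂) = 0.002508/2 = 0.001254 mol → 0.0281 L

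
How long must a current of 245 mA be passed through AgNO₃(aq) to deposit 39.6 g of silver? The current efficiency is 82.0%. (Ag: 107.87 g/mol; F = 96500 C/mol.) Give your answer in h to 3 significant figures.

49.0 h

n(Ag) = 39.6 / 107.87 = 0.3671 mol
Ag⁺ + e⁻ → Ag, so n(e⁻) = 0.3671 mol
Q = 0.3671 × 96500 / 0.820 = 43200 C
t = Q / I = 43200 / 0.245 = 1.763×10^5 s = 49.0 h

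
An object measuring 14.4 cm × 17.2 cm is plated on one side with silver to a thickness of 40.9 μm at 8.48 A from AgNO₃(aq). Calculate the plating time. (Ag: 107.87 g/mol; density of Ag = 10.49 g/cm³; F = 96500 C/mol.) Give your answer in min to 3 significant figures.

Plated area = 14.4 × 17.2 = 247.7 cm²
Volume = 247.7 × 40.9×10⁻⁴ cm = 1.013 cm³
m(Ag) = 1.013 × 10.49 = 10.63 g
n(Ag) = 10.63 / 107.87 = 0.09854 mol; n(e⁻) = 0.09854 mol
Q = 0.09854 × 96500 = 9509 C
t = 9509 / 8.48 = 1121 s = 18.7 min

18.7 min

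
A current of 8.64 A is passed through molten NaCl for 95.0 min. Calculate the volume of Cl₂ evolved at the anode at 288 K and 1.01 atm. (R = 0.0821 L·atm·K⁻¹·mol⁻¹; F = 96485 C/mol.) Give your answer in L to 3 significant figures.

Q = It = 8.64 × 5700 = 49250 C
Moles of electrons = 49250 / 96485 = 0.5104 mol
2Cl⁻ → Cl₂ + 2e⁻, so n(Cl₂) = 0.5104 / 2 = 0.2552 mol
V = nRT/P = 0.2552 × 0.0821 × 288 / 1.01 = 5.974 L

5.97 L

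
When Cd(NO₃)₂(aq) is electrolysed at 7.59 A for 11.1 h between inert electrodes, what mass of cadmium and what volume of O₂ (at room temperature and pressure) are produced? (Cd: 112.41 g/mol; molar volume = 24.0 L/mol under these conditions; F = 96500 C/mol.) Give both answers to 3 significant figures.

Q = 7.59 × 39960 = 3.033×10^5 C; n(e⁻) = 3.033×10^5 / 96500 = 3.143 mol
Cathode: Cd²⁺ + 2e⁻ → Cd → n(Cd) = 3.143/2 = 1.572 mol → 177 g
Anode: 2H₂O → O₂ + 4H⁺ + 4e⁻ → n(O₂) = 3.143/4 = 0.7858 mol → 18.9 L

177 g Cd; 18.9 L O₂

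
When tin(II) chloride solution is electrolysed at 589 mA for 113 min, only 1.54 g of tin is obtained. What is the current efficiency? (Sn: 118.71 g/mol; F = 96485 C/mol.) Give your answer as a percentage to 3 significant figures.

62.7%

Q = 0.589 × 6780 = 3993 C
n(e⁻) = 3993 / 96485 = 0.04138 mol
Sn²⁺ + 2e⁻ → Sn, so theoretical n(Sn) = 0.02069 mol → 2.456 g
Efficiency = 1.54 / 2.456 = 0.6270 = 62.7%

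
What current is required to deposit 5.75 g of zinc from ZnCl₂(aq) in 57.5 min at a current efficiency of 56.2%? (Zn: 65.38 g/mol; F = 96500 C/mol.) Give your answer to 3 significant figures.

8.75 A

n(Zn) = 5.75 / 65.38 = 0.08795 mol
Zn²⁺ + 2e⁻ → Zn, so n(e⁻) = 2 × 0.08795 = 0.1759 mol
Q = 0.1759 × 96500 / 0.562 = 30200 C
I = Q / t = 30200 / 3450 s = 8.75 A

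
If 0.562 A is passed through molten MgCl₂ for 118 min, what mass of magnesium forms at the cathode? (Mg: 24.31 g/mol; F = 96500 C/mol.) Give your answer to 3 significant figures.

0.501 g

Q = It = 0.562 × 7080 = 3979 C
n(e⁻) = 3979 / 96500 = 0.04123 mol
Mg²⁺ + 2e⁻ → Mg, so n(Mg) = 0.04123 / 2 = 0.02062 mol
m = 0.02062 × 24.31 = 0.501 g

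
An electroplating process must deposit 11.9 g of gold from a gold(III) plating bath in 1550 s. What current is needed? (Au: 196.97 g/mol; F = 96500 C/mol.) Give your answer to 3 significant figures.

11.3 A

n(Au) = 11.9 / 196.97 = 0.06042 mol
Au³⁺ + 3e⁻ → Au, so n(e⁻) = 3 × 0.06042 = 0.1813 mol
Q = 0.1813 × 96500 = 17500 C
I = Q / t = 17500 / 1550 s = 11.3 A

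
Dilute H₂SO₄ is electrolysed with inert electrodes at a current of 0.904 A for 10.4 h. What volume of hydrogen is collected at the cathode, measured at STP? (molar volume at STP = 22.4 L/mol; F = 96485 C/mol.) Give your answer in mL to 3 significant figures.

3930 mL

Charge passed = 0.904 × 37440 = 33850 C
n(e⁻) = 33850 / 96485 = 0.3508 mol
2H⁺ + 2e⁻ → H₂, so n(H₂) = 0.3508 / 2 = 0.1754 mol
V = 0.1754 × 22.4 = 3.929 L
= 3930 mL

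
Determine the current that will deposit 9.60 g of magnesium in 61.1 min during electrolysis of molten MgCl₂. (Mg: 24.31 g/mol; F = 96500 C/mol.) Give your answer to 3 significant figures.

n(Mg) = 9.60 / 24.31 = 0.3949 mol
Mg²⁺ + 2e⁻ → Mg, so n(e⁻) = 2 × 0.3949 = 0.7898 mol
Q = 0.7898 × 96500 = 76220 C
I = Q / t = 76220 / 3666 s = 20.8 A

20.8 A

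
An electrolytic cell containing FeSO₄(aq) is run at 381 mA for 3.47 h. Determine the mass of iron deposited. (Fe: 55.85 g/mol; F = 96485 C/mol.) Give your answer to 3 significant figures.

1.38 g

Charge passed = 0.381 × 12492 = 4759 C
n(e⁻) = Q/F = 4759/96485 = 0.04932 mol
Fe²⁺ + 2e⁻ → Fe, so n(Fe) = 0.04932 / 2 = 0.02466 mol
m = 0.02466 × 55.85 = 1.38 g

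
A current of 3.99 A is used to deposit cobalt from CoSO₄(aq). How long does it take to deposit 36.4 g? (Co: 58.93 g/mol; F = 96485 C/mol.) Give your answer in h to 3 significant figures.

8.30 h

n(Co) = 36.4 / 58.93 = 0.6177 mol
Co²⁺ + 2e⁻ → Co, so n(e⁻) = 2 × 0.6177 = 1.235 mol
Q = 1.235 × 96485 = 1.192×10^5 C
t = Q / I = 1.192×10^5 / 3.99 = 29870 s = 8.30 h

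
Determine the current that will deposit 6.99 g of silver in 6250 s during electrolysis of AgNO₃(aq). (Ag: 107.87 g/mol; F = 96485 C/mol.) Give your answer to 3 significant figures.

n(Ag) = 6.99 / 107.87 = 0.06480 mol
Ag⁺ + e⁻ → Ag, so n(e⁻) = 0.06480 mol
Q = 0.06480 × 96485 = 6252 C
I = Q / t = 6252 / 6250 s = 1.00 A

1.00 A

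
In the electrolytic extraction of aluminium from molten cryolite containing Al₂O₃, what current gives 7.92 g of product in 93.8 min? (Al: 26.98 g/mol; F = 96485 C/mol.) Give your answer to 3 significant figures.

15.1 A

n(Al) = 7.92 / 26.98 = 0.2936 mol
Al³⁺ + 3e⁻ → Al, so n(e⁻) = 3 × 0.2936 = 0.8808 mol
Q = 0.8808 × 96485 = 84980 C
I = Q / t = 84980 / 5628 s = 15.1 A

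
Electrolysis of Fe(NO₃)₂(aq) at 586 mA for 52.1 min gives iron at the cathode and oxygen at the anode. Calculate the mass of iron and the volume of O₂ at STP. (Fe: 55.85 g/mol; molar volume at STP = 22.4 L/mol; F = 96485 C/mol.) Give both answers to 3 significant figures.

Q = 0.586 × 3126 = 1832 C; n(e⁻) = 1832 / 96485 = 0.01899 mol
Cathode: Fe²⁺ + 2e⁻ → Fe → n(Fe) = 0.01899/2 = 0.009495 mol → 0.530 g
Anode: 2H₂O → O₂ + 4H⁺ + 4e⁻ → n(O₂) = 0.01899/4 = 0.004748 mol → 0.106 L

0.530 g Fe; 0.106 L O₂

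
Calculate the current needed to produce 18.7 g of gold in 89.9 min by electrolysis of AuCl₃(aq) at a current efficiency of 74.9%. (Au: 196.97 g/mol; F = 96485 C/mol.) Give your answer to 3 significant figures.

6.80 A

n(Au) = 18.7 / 196.97 = 0.09494 mol
Au³⁺ + 3e⁻ → Au, so n(e⁻) = 3 × 0.09494 = 0.2848 mol
Q = 0.2848 × 96485 / 0.749 = 36690 C
I = Q / t = 36690 / 5394 s = 6.80 A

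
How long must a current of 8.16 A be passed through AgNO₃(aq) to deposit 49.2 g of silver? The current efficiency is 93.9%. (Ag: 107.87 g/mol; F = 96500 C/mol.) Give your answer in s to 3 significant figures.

n(Ag) = 49.2 / 107.87 = 0.4561 mol
Ag⁺ + e⁻ → Ag, so n(e⁻) = 0.4561 mol
Q = 0.4561 × 96500 / 0.939 = 46870 C
t = Q / I = 46870 / 8.16 = 5744 s

5740 s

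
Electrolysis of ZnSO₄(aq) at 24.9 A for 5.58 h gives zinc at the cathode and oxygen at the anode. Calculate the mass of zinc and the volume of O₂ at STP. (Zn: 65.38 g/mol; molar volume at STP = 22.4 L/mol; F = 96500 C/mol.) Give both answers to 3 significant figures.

169 g Zn; 29.0 L O₂

Q = 24.9 × 20088 = 5.002×10^5 C; n(e⁻) = 5.002×10^5 / 96500 = 5.183 mol
Cathode: Zn²⁺ + 2e⁻ → Zn → n(Zn) = 5.183/2 = 2.592 mol → 169 g
Anode: 2H₂O → O₂ + 4H⁺ + 4e⁻ → n(O₂) = 5.183/4 = 1.296 mol → 29.0 L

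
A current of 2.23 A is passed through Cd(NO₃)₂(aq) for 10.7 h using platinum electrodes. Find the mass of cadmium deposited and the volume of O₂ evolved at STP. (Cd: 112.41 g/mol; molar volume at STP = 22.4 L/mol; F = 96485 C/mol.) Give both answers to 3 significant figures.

50.0 g Cd; 4.99 L O₂

Q = 2.23 × 38520 = 85900 C; n(e⁻) = 85900 / 96485 = 0.8903 mol
Cathode: Cd²⁺ + 2e⁻ → Cd → n(Cd) = 0.8903/2 = 0.4452 mol → 50.0 g
Anode: 2H₂O → O₂ + 4H⁺ + 4e⁻ → n(O₂) = 0.8903/4 = 0.2226 mol → 4.99 L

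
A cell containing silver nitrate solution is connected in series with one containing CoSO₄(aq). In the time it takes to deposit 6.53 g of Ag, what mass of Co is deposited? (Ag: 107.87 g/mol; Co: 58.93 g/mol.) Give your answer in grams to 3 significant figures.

1.78 g

n(Ag) = 6.53 / 107.87 = 0.06054 mol
Ag⁺ + e⁻ → Ag, so n(e⁻) = 0.06054 mol
The cells are in series, so the same charge (and hence the same n(e⁻) = 0.06054 mol) passes through both.
Co²⁺ + 2e⁻ → Co, so n(Co) = 0.06054 / 2 = 0.03027 mol
m(Co) = 0.03027 × 58.93 = 1.78 g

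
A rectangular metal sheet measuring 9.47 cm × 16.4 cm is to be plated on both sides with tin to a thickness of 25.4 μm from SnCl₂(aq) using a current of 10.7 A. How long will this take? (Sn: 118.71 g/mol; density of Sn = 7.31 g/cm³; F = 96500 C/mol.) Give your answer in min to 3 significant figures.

14.6 min

Plated area = 2 × 9.47 × 16.4 = 310.6 cm²
Volume = 310.6 × 25.4×10⁻⁴ cm = 0.7889 cm³
m(Sn) = 0.7889 × 7.31 = 5.767 g
n(Sn) = 5.767 / 118.71 = 0.04858 mol; n(e⁻) = 2 × 0.04858 = 0.09716 mol
Q = 0.09716 × 96500 = 9376 C
t = 9376 / 10.7 = 876.3 s = 14.6 min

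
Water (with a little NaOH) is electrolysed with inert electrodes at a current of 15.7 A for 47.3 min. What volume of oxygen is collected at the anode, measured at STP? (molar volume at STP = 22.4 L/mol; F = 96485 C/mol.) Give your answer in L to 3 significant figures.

Q = It = 15.7 × 2838 = 44560 C
Moles of electrons = 44560 / 96485 = 0.4618 mol
2H₂O → O₂ + 4H⁺ + 4e⁻, so n(O₂) = 0.4618 / 4 = 0.1155 mol
V = 0.1155 × 22.4 = 2.587 L

2.59 L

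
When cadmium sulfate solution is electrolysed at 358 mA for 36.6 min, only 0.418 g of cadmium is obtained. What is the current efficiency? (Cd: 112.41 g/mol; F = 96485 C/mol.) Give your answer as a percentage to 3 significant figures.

Q = 0.358 × 2196 = 786.2 C
n(e⁻) = 786.2 / 96485 = 0.008148 mol
Cd²⁺ + 2e⁻ → Cd, so theoretical n(Cd) = 0.004074 mol → 0.4580 g
Efficiency = 0.418 / 0.4580 = 0.9127 = 91.3%

91.3%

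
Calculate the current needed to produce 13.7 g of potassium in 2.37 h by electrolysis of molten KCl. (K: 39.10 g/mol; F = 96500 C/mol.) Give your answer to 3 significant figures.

n(K) = 13.7 / 39.10 = 0.3504 mol
K⁺ + e⁻ → K, so n(e⁻) = 0.3504 mol
Q = 0.3504 × 96500 = 33810 C
I = Q / t = 33810 / 8532 s = 3.96 A

3.96 A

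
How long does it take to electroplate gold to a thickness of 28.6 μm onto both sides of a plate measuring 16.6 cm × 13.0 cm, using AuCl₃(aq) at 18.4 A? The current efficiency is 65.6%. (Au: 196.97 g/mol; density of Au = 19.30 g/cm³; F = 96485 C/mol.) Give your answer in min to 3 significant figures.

Plated area = 2 × 16.6 × 13.0 = 431.6 cm²
Volume = 431.6 × 28.6×10⁻⁴ cm = 1.234 cm³
m(Au) = 1.234 × 19.30 = 23.82 g
n(Au) = 23.82 / 196.97 = 0.1209 mol; n(e⁻) = 3 × 0.1209 = 0.3627 mol
Q = 0.3627 × 96485 / 0.656 = 53350 C
t = 53350 / 18.4 = 2899 s = 48.3 min

48.3 min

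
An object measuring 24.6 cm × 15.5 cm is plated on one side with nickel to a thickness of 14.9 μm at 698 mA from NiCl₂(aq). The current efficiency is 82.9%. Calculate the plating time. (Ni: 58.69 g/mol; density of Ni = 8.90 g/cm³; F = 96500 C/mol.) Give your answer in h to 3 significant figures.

Plated area = 24.6 × 15.5 = 381.3 cm²
Volume = 381.3 × 14.9×10⁻⁴ cm = 0.5681 cm³
m(Ni) = 0.5681 × 8.90 = 5.056 g
n(Ni) = 5.056 / 58.69 = 0.08615 mol; n(e⁻) = 2 × 0.08615 = 0.1723 mol
Q = 0.1723 × 96500 / 0.829 = 20060 C
t = 20060 / 0.698 = 28740 s = 7.98 h

7.98 h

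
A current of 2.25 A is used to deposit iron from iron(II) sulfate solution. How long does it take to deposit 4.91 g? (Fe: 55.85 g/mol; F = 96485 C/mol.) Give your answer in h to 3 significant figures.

n(Fe) = 4.91 / 55.85 = 0.08791 mol
Fe²⁺ + 2e⁻ → Fe, so n(e⁻) = 2 × 0.08791 = 0.1758 mol
Q = 0.1758 × 96485 = 16960 C
t = Q / I = 16960 / 2.25 = 7538 s = 2.09 h

2.09 h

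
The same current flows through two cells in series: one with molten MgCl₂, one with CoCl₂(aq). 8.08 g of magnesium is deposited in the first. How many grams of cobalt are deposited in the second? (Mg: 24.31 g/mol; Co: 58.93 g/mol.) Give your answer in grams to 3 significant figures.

19.6 g

n(Mg) = 8.08 / 24.31 = 0.3324 mol
Mg²⁺ + 2e⁻ → Mg, so n(e⁻) = 2 × 0.3324 = 0.6648 mol
Same current for the same time ⇒ same n(e⁻) = 0.6648 mol in both cells.
Co²⁺ + 2e⁻ → Co, so n(Co) = 0.6648 / 2 = 0.3324 mol
m(Co) = 0.3324 × 58.93 = 19.6 g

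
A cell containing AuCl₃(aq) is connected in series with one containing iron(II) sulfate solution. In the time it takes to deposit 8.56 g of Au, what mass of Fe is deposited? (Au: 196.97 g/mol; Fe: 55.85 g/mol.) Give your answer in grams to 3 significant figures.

n(Au) = 8.56 / 196.97 = 0.04346 mol
Au³⁺ + 3e⁻ → Au, so n(e⁻) = 3 × 0.04346 = 0.1304 mol
The cells are in series, so the same charge (and hence the same n(e⁻) = 0.1304 mol) passes through both.
Fe²⁺ + 2e⁻ → Fe, so n(Fe) = 0.1304 / 2 = 0.06520 mol
m(Fe) = 0.06520 × 55.85 = 3.64 g

3.64 g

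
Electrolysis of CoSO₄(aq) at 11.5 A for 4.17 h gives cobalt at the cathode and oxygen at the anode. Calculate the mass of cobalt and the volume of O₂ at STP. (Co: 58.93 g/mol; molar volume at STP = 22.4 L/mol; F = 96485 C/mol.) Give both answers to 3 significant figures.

52.7 g Co; 10.0 L O₂

Q = 11.5 × 15012 = 1.726×10^5 C; n(e⁻) = 1.726×10^5 / 96485 = 1.789 mol
Cathode: Co²⁺ + 2e⁻ → Co → n(Co) = 1.789/2 = 0.8945 mol → 52.7 g
Anode: 2H₂O → O₂ + 4H⁺ + 4e⁻ → n(O₂) = 1.789/4 = 0.4473 mol → 10.0 L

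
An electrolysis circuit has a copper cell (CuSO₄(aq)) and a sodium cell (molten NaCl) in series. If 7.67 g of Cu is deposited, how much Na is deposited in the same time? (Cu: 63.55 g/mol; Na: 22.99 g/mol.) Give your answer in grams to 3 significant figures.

5.55 g

n(Cu) = 7.67 / 63.55 = 0.1207 mol
Cu²⁺ + 2e⁻ → Cu, so n(e⁻) = 2 × 0.1207 = 0.2414 mol
Same current for the same time ⇒ same n(e⁻) = 0.2414 mol in both cells.
Na⁺ + e⁻ → Na, so n(Na) = 0.2414 mol
m(Na) = 0.2414 × 22.99 = 5.55 g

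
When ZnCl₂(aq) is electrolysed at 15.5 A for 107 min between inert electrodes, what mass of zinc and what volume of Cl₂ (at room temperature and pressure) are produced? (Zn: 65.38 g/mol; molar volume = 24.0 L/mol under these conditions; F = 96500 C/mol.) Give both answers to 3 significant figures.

Q = 15.5 × 6420 = 99510 C; n(e⁻) = 99510 / 96500 = 1.031 mol
Cathode: Zn²⁺ + 2e⁻ → Zn → n(Zn) = 1.031/2 = 0.5155 mol → 33.7 g
Anode: 2Cl⁻ → Cl₂ + 2e⁻ → n(Cl₂) = 1.031/2 = 0.5155 mol → 12.4 L

33.7 g Zn; 12.4 L Cl₂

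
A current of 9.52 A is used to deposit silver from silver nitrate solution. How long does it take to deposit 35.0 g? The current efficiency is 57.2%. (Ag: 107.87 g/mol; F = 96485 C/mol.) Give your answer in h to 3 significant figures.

n(Ag) = 35.0 / 107.87 = 0.3245 mol
Ag⁺ + e⁻ → Ag, so n(e⁻) = 0.3245 mol
Q = 0.3245 × 96485 / 0.572 = 54740 C
t = Q / I = 54740 / 9.52 = 5750 s = 1.60 h

1.60 h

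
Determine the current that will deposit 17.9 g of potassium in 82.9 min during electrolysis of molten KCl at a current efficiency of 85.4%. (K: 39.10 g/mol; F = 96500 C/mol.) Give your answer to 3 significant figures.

n(K) = 17.9 / 39.10 = 0.4578 mol
K⁺ + e⁻ → K, so n(e⁻) = 0.4578 mol
Q = 0.4578 × 96500 / 0.854 = 51730 C
I = Q / t = 51730 / 4974 s = 10.4 A

10.4 A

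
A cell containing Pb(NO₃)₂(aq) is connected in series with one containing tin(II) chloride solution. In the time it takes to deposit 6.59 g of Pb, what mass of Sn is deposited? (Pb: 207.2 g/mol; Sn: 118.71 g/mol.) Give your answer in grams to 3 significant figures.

3.78 g

n(Pb) = 6.59 / 207.2 = 0.03181 mol
Pb²⁺ + 2e⁻ → Pb, so n(e⁻) = 2 × 0.03181 = 0.06362 mol
Since the cells are in series, n(e⁻) in the Sn cell is also 0.06362 mol.
Sn²⁺ + 2e⁻ → Sn, so n(Sn) = 0.06362 / 2 = 0.03181 mol
m(Sn) = 0.03181 × 118.71 = 3.78 g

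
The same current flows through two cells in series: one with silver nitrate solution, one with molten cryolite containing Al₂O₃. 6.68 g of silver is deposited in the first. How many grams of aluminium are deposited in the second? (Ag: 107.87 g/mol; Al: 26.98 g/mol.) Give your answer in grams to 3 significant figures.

0.557 g

n(Ag) = 6.68 / 107.87 = 0.06193 mol
Ag⁺ + e⁻ → Ag, so n(e⁻) = 0.06193 mol
Since the cells are in series, n(e⁻) in the Al cell is also 0.06193 mol.
Al³⁺ + 3e⁻ → Al, so n(Al) = 0.06193 / 3 = 0.02064 mol
m(Al) = 0.02064 × 26.98 = 0.557 g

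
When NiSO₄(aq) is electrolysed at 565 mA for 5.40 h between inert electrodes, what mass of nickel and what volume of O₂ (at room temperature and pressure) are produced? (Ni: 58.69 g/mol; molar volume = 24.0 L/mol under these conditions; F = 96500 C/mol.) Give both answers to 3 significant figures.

Q = 0.565 × 19440 = 10980 C; n(e⁻) = 10980 / 96500 = 0.1138 mol
Cathode: Ni²⁺ + 2e⁻ → Ni → n(Ni) = 0.1138/2 = 0.05690 mol → 3.34 g
Anode: 2H₂O → O₂ + 4H⁺ + 4e⁻ → n(O₂) = 0.1138/4 = 0.02845 mol → 0.683 L

3.34 g Ni; 0.683 L O₂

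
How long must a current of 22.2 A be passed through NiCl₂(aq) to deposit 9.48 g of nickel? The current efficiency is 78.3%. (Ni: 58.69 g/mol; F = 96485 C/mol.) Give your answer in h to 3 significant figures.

0.498 h

n(Ni) = 9.48 / 58.69 = 0.1615 mol
Ni²⁺ + 2e⁻ → Ni, so n(e⁻) = 2 × 0.1615 = 0.3230 mol
Q = 0.3230 × 96485 / 0.783 = 39800 C
t = Q / I = 39800 / 22.2 = 1793 s = 0.498 h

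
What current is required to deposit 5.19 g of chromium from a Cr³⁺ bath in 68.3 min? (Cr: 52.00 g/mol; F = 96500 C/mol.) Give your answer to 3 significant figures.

n(Cr) = 5.19 / 52.00 = 0.09981 mol
Cr³⁺ + 3e⁻ → Cr, so n(e⁻) = 3 × 0.09981 = 0.2994 mol
Q = 0.2994 × 96500 = 28890 C
I = Q / t = 28890 / 4098 s = 7.05 A

7.05 A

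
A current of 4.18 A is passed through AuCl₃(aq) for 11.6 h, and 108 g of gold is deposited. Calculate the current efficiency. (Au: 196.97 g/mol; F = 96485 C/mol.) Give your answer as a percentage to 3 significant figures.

90.9%

Q = 4.18 × 41760 = 1.746×10^5 C
n(e⁻) = 1.746×10^5 / 96485 = 1.810 mol
Au³⁺ + 3e⁻ → Au, so theoretical n(Au) = 0.6033 mol → 118.8 g
Efficiency = 108 / 118.8 = 0.9091 = 90.9%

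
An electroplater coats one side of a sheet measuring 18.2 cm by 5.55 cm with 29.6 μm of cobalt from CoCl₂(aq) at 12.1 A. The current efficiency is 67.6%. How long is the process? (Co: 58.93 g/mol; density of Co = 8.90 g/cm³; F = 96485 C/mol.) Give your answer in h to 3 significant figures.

0.296 h

Plated area = 18.2 × 5.55 = 101.0 cm²
Volume = 101.0 × 29.6×10⁻⁴ cm = 0.2990 cm³
m(Co) = 0.2990 × 8.90 = 2.661 g
n(Co) = 2.661 / 58.93 = 0.04516 mol; n(e⁻) = 2 × 0.04516 = 0.09032 mol
Q = 0.09032 × 96485 / 0.676 = 12890 C
t = 12890 / 12.1 = 1065 s = 0.296 h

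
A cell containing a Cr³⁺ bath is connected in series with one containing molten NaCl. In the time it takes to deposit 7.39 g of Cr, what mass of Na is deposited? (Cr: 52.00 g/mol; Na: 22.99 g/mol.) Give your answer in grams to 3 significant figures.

9.80 g

n(Cr) = 7.39 / 52.00 = 0.1421 mol
Cr³⁺ + 3e⁻ → Cr, so n(e⁻) = 3 × 0.1421 = 0.4263 mol
In series, the same 0.4263 mol of electrons flows through the second cell.
Na⁺ + e⁻ → Na, so n(Na) = 0.4263 mol
m(Na) = 0.4263 × 22.99 = 9.80 g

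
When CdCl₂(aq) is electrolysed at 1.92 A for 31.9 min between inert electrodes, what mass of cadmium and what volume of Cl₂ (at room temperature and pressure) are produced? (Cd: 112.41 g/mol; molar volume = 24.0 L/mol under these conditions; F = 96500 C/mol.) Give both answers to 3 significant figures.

Q = 1.92 × 1914 = 3675 C; n(e⁻) = 3675 / 96500 = 0.03808 mol
Cathode: Cd²⁺ + 2e⁻ → Cd → n(Cd) = 0.03808/2 = 0.01904 mol → 2.14 g
Anode: 2Cl⁻ → Cl₂ + 2e⁻ → n(Cl₂) = 0.03808/2 = 0.01904 mol → 0.457 L

2.14 g Cd; 0.457 L Cl₂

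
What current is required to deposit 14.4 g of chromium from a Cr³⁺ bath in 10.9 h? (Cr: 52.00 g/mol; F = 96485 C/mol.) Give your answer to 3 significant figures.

2.04 A

n(Cr) = 14.4 / 52.00 = 0.2769 mol
Cr³⁺ + 3e⁻ → Cr, so n(e⁻) = 3 × 0.2769 = 0.8307 mol
Q = 0.8307 × 96485 = 80150 C
I = Q / t = 80150 / 39240 s = 2.04 A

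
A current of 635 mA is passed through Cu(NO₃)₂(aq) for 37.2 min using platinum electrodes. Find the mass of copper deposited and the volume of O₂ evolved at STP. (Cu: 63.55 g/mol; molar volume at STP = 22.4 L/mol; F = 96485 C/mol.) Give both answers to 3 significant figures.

0.467 g Cu; 0.0823 L O₂

Q = 0.635 × 2232 = 1417 C; n(e⁻) = 1417 / 96485 = 0.01469 mol
Cathode: Cu²⁺ + 2e⁻ → Cu → n(Cu) = 0.01469/2 = 0.007345 mol → 0.467 g
Anode: 2H₂O → O₂ + 4H⁺ + 4e⁻ → n(O₂) = 0.01469/4 = 0.003673 mol → 0.0823 L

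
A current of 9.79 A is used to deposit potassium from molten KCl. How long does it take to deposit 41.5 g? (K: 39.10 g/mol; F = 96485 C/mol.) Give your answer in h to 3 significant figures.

n(K) = 41.5 / 39.10 = 1.061 mol
K⁺ + e⁻ → K, so n(e⁻) = 1.061 mol
Q = 1.061 × 96485 = 1.024×10^5 C
t = Q / I = 1.024×10^5 / 9.79 = 10460 s = 2.91 h

2.91 h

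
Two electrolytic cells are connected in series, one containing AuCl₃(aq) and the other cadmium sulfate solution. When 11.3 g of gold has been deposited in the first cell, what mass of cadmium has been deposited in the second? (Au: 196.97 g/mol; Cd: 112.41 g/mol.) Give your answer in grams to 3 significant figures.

n(Au) = 11.3 / 196.97 = 0.05737 mol
Au³⁺ + 3e⁻ → Au, so n(e⁻) = 3 × 0.05737 = 0.1721 mol
Same current for the same time ⇒ same n(e⁻) = 0.1721 mol in both cells.
Cd²⁺ + 2e⁻ → Cd, so n(Cd) = 0.1721 / 2 = 0.08605 mol
m(Cd) = 0.08605 × 112.41 = 9.67 g

9.67 g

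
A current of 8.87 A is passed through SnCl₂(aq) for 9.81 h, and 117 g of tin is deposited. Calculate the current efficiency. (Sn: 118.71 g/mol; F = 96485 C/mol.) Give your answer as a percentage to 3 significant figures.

Q = 8.87 × 35316 = 3.133×10^5 C
n(e⁻) = 3.133×10^5 / 96485 = 3.247 mol
Sn²⁺ + 2e⁻ → Sn, so theoretical n(Sn) = 1.624 mol → 192.8 g
Efficiency = 117 / 192.8 = 0.6068 = 60.7%

60.7%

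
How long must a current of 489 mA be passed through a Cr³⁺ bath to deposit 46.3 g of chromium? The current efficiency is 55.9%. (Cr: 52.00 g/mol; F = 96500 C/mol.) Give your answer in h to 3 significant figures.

n(Cr) = 46.3 / 52.00 = 0.8904 mol
Cr³⁺ + 3e⁻ → Cr, so n(e⁻) = 3 × 0.8904 = 2.671 mol
Q = 2.671 × 96500 / 0.559 = 4.611×10^5 C
t = Q / I = 4.611×10^5 / 0.489 = 9.429×10^5 s = 262 h

262 h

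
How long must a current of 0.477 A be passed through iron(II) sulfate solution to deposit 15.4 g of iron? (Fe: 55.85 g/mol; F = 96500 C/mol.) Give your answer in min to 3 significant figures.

1860 min

n(Fe) = 15.4 / 55.85 = 0.2757 mol
Fe²⁺ + 2e⁻ → Fe, so n(e⁻) = 2 × 0.2757 = 0.5514 mol
Q = 0.5514 × 96500 = 53210 C
t = Q / I = 53210 / 0.477 = 1.116×10^5 s = 1860 min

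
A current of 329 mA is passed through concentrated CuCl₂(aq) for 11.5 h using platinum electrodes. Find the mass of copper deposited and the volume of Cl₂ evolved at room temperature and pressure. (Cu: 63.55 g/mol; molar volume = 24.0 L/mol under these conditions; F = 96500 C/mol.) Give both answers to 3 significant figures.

Q = 0.329 × 41400 = 13620 C; n(e⁻) = 13620 / 96500 = 0.1411 mol
Cathode: Cu²⁺ + 2e⁻ → Cu → n(Cu) = 0.1411/2 = 0.07055 mol → 4.48 g
Anode: 2Cl⁻ → Cl₂ + 2e⁻ → n(Cl₂) = 0.1411/2 = 0.07055 mol → 1.69 L

4.48 g Cu; 1.69 L Cl₂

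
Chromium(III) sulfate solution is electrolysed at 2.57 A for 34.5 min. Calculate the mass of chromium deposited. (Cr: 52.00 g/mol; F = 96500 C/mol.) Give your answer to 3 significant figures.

Q = 2.57 A × 2070 s = 5320 C
Moles of electrons = 5320 / 96500 = 0.05513 mol
Cr³⁺ + 3e⁻ → Cr, so n(Cr) = 0.05513 / 3 = 0.01838 mol
m = 0.01838 × 52.00 = 0.956 g

0.956 g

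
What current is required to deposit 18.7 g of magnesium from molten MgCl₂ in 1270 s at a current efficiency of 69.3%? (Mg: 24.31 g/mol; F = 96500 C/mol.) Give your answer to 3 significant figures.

n(Mg) = 18.7 / 24.31 = 0.7692 mol
Mg²⁺ + 2e⁻ → Mg, so n(e⁻) = 2 × 0.7692 = 1.538 mol
Q = 1.538 × 96500 / 0.693 = 2.142×10^5 C
I = Q / t = 2.142×10^5 / 1270 s = 169 A

169 A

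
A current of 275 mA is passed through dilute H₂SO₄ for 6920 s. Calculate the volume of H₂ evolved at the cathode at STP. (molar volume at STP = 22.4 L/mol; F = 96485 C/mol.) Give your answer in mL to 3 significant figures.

221 mL

Q = 0.275 A × 6920 s = 1903 C
n(e⁻) = 1903 / 96485 = 0.01972 mol
2H⁺ + 2e⁻ → H₂, so n(H₂) = 0.01972 / 2 = 0.009860 mol
V = 0.009860 × 22.4 = 0.2209 L
= 221 mL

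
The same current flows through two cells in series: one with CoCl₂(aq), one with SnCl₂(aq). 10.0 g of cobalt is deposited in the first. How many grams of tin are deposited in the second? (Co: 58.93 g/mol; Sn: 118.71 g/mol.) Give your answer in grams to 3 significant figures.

n(Co) = 10.0 / 58.93 = 0.1697 mol
Co²⁺ + 2e⁻ → Co, so n(e⁻) = 2 × 0.1697 = 0.3394 mol
The cells are in series, so the same charge (and hence the same n(e⁻) = 0.3394 mol) passes through both.
Sn²⁺ + 2e⁻ → Sn, so n(Sn) = 0.3394 / 2 = 0.1697 mol
m(Sn) = 0.1697 × 118.71 = 20.1 g

20.1 g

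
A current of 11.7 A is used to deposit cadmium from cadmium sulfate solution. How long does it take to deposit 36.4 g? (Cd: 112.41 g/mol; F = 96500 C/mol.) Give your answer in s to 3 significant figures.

n(Cd) = 36.4 / 112.41 = 0.3238 mol
Cd²⁺ + 2e⁻ → Cd, so n(e⁻) = 2 × 0.3238 = 0.6476 mol
Q = 0.6476 × 96500 = 62490 C
t = Q / I = 62490 / 11.7 = 5341 s

5340 s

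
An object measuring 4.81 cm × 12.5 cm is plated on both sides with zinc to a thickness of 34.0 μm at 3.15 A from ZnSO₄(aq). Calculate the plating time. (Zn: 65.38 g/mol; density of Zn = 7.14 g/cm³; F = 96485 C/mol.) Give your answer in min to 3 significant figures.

45.6 min

Plated area = 2 × 4.81 × 12.5 = 120.3 cm²
Volume = 120.3 × 34.0×10⁻⁴ cm = 0.4090 cm³
m(Zn) = 0.4090 × 7.14 = 2.920 g
n(Zn) = 2.920 / 65.38 = 0.04466 mol; n(e⁻) = 2 × 0.04466 = 0.08932 mol
Q = 0.08932 × 96485 = 8618 C
t = 8618 / 3.15 = 2736 s = 45.6 min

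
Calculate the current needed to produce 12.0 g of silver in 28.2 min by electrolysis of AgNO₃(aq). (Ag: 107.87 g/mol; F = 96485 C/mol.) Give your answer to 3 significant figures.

n(Ag) = 12.0 / 107.87 = 0.1112 mol
Ag⁺ + e⁻ → Ag, so n(e⁻) = 0.1112 mol
Q = 0.1112 × 96485 = 10730 C
I = Q / t = 10730 / 1692 s = 6.34 A

6.34 A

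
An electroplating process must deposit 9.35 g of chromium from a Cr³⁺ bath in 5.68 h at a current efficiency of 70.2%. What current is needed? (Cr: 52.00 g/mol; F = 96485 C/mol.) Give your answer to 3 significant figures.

3.63 A

n(Cr) = 9.35 / 52.00 = 0.1798 mol
Cr³⁺ + 3e⁻ → Cr, so n(e⁻) = 3 × 0.1798 = 0.5394 mol
Q = 0.5394 × 96485 / 0.702 = 74140 C
I = Q / t = 74140 / 20448 s = 3.63 A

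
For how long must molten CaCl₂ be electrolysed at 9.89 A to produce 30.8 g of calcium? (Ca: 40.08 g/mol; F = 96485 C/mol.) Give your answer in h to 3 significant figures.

4.16 h

n(Ca) = 30.8 / 40.08 = 0.7685 mol
Ca²⁺ + 2e⁻ → Ca, so n(e⁻) = 2 × 0.7685 = 1.537 mol
Q = 1.537 × 96485 = 1.483×10^5 C
t = Q / I = 1.483×10^5 / 9.89 = 14990 s = 4.16 h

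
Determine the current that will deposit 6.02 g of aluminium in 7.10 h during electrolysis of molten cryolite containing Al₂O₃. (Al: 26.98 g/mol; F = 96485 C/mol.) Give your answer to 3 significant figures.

2.53 A

n(Al) = 6.02 / 26.98 = 0.2231 mol
Al³⁺ + 3e⁻ → Al, so n(e⁻) = 3 × 0.2231 = 0.6693 mol
Q = 0.6693 × 96485 = 64580 C
I = Q / t = 64580 / 25560 s = 2.53 A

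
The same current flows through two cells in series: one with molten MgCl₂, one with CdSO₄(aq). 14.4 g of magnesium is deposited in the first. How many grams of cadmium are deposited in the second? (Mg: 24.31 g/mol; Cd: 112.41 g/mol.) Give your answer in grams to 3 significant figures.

66.6 g

n(Mg) = 14.4 / 24.31 = 0.5923 mol
Mg²⁺ + 2e⁻ → Mg, so n(e⁻) = 2 × 0.5923 = 1.185 mol
Same current for the same time ⇒ same n(e⁻) = 1.185 mol in both cells.
Cd²⁺ + 2e⁻ → Cd, so n(Cd) = 1.185 / 2 = 0.5925 mol
m(Cd) = 0.5925 × 112.41 = 66.6 g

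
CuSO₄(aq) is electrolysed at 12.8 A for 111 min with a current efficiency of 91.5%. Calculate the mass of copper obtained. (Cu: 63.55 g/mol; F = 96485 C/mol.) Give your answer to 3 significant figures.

Q = 12.8 × 6660 = 85250 C
n(e⁻) = 85250 / 96485 = 0.8836 mol
Cu²⁺ + 2e⁻ → Cu, so theoretical m(Cu) = 0.4418 × 63.55 = 28.08 g
Actual mass = 91.5% × 28.08 = 25.7 g

25.7 g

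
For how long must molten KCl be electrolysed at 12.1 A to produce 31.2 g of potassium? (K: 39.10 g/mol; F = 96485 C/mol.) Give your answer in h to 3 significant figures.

1.77 h

n(K) = 31.2 / 39.10 = 0.7980 mol
K⁺ + e⁻ → K, so n(e⁻) = 0.7980 mol
Q = 0.7980 × 96485 = 77000 C
t = Q / I = 77000 / 12.1 = 6364 s = 1.77 h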